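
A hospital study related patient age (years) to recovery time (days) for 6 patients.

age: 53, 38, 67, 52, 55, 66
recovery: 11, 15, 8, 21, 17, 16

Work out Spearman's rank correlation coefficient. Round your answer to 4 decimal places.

Rank age: 3, 1, 6, 2, 4, 5
Rank recovery: 2, 3, 1, 6, 5, 4
d = rank(age) − rank(recovery): 1, -2, 5, -4, -1, 1; Σd² = 48
ρ = 1 − 6Σd² / [n(n²−1)] = 1 − 6×48 / (6×35) = 1 − 288/210 ≈ -0.3714

-0.3714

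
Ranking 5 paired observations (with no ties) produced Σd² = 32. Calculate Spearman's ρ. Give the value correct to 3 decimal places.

-0.600

ρ = 1 − 6Σd² / [n(n²−1)] = 1 − 6×32 / (5×24)
  = 1 − 192/120 = 1 − 1.6000 ≈ -0.600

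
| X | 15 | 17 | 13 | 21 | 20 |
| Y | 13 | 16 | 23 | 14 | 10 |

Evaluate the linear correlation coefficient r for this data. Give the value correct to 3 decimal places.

-0.724

n = 5, ΣX = 86, ΣY = 76, ΣX² = 1524, ΣY² = 1250, ΣXY = 1260
nΣXY − ΣXΣY = 6300 − 6536 = -236
nΣX² − (ΣX)² = 7620 − 7396 = 224; nΣY² − (ΣY)² = 6250 − 5776 = 474
r = -236 / √(224 × 474) = -236 / 325.8466 ≈ -0.724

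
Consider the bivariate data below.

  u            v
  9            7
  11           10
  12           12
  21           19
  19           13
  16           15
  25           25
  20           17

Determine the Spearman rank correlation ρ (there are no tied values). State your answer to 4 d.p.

0.9762

Rank u: 1, 2, 3, 7, 5, 4, 8, 6
Rank v: 1, 2, 3, 7, 4, 5, 8, 6
d = rank(u) − rank(v): 0, 0, 0, 0, 1, -1, 0, 0; Σd² = 2
ρ = 1 − 6Σd² / [n(n²−1)] = 1 − 6×2 / (8×63) = 1 − 12/504 ≈ 0.9762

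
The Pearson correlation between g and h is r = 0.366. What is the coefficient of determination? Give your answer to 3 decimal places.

r² = (0.366)² = 0.134

0.134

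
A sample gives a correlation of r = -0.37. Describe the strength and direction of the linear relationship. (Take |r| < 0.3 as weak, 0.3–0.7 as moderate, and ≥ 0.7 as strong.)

r = -0.37 < 0 so the relationship is negative.
|r| = 0.37, which falls in the moderate range.

moderate negative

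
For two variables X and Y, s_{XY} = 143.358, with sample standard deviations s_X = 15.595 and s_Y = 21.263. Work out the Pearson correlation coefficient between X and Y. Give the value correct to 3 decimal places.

r = Cov(X,Y) / (s_X · s_Y) = 143.358 / (15.595 × 21.263)
  = 143.358 / 331.5965 ≈ 0.432

0.432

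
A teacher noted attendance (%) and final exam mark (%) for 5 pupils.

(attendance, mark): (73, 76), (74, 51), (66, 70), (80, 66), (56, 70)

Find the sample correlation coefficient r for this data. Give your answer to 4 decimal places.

-0.2932

n = 5, Σx = 349, Σy = 333, Σx² = 24697, Σy² = 22533, Σxy = 23142
nΣxy − ΣxΣy = 115710 − 116217 = -507
nΣx² − (Σx)² = 123485 − 121801 = 1684; nΣy² − (Σy)² = 112665 − 110889 = 1776
r = -507 / √(1684 × 1776) = -507 / 1729.3883 ≈ -0.2932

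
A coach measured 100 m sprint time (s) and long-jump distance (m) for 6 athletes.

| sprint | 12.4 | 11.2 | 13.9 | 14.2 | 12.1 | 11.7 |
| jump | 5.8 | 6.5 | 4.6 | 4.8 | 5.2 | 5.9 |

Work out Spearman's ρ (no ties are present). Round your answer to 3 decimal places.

Rank sprint: 4, 1, 5, 6, 3, 2
Rank jump: 4, 6, 1, 2, 3, 5
d = rank(sprint) − rank(jump): 0, -5, 4, 4, 0, -3; Σd² = 66
ρ = 1 − 6Σd² / [n(n²−1)] = 1 − 6×66 / (6×35) = 1 − 396/210 ≈ -0.886

-0.886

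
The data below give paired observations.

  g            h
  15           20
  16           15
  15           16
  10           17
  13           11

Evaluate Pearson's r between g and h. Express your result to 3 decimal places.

n = 5, Σg = 69, Σh = 79, Σg² = 975, Σh² = 1291, Σgh = 1093
nΣgh − ΣgΣh = 5465 − 5451 = 14
nΣg² − (Σg)² = 4875 − 4761 = 114; nΣh² − (Σh)² = 6455 − 6241 = 214
r = 14 / √(114 × 214) = 14 / 156.1922 ≈ 0.090

0.090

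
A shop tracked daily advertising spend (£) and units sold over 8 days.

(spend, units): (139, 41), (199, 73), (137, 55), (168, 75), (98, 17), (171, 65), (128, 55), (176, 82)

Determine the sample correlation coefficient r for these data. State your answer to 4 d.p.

0.8878

n = 8, Σx = 1216, Σy = 463, Σx² = 192120, Σy² = 29923, Σxy = 74614
nΣxy − ΣxΣy = 596912 − 563008 = 33904
nΣx² − (Σx)² = 1536960 − 1478656 = 58304; nΣy² − (Σy)² = 239384 − 214369 = 25015
r = 33904 / √(58304 × 25015) = 33904 / 38189.9798 ≈ 0.8878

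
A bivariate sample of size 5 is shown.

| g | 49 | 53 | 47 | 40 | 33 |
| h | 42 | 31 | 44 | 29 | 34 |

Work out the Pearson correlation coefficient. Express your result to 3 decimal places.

0.279

n = 5, Σg = 222, Σh = 180, Σg² = 10108, Σh² = 6658, Σgh = 8051
nΣgh − ΣgΣh = 40255 − 39960 = 295
nΣg² − (Σg)² = 50540 − 49284 = 1256; nΣh² − (Σh)² = 33290 − 32400 = 890
r = 295 / √(1256 × 890) = 295 / 1057.2795 ≈ 0.279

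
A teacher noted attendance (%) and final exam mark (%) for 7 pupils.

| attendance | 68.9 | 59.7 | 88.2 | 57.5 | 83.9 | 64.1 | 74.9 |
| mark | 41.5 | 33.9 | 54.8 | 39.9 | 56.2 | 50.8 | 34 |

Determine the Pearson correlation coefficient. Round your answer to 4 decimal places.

n = 7, Σx = 497.2, Σy = 311.1, Σx² = 36154.82, Σy² = 14361.59, Σxy = 22528.85
nΣxy − ΣxΣy = 157701.95 − 154678.92 = 3023.03
nΣx² − (Σx)² = 253083.74 − 247207.84 = 5875.9; nΣy² − (Σy)² = 100531.13 − 96783.21 = 3747.92
r = 3023.03 / √(5875.9 × 3747.92) = 3023.03 / 4692.8033 ≈ 0.6442

0.6442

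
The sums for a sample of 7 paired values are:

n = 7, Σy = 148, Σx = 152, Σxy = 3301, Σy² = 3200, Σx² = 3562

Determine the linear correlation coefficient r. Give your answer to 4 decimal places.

0.6413

r = (nΣxy − ΣxΣy) / √[(nΣx² − (Σx)²)(nΣy² − (Σy)²)]
Numerator: 7×3301 − 152×148 = 611
Denominator: √[(24934 − 23104)(22400 − 21904)] = √[1830 × 496] = 952.7224
r = 611 / 952.7224 ≈ 0.6413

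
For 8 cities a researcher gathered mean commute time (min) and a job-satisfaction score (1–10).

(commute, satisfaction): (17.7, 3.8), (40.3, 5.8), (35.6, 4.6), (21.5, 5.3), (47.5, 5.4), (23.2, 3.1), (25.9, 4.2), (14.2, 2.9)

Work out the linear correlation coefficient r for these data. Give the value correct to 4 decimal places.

0.7476

n = 8, Σx = 225.9, Σy = 35.1, Σx² = 7333.93, Σy² = 162.15, Σxy = 1057.09
nΣxy − ΣxΣy = 8456.72 − 7929.09 = 527.63
nΣx² − (Σx)² = 58671.44 − 51030.81 = 7640.63; nΣy² − (Σy)² = 1297.2 − 1232.01 = 65.19
r = 527.63 / √(7640.63 × 65.19) = 527.63 / 705.7568 ≈ 0.7476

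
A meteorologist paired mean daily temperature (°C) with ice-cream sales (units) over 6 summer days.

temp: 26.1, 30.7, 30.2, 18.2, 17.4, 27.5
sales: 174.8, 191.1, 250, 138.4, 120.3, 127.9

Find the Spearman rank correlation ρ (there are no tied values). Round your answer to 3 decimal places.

0.771

Rank temp: 3, 6, 5, 2, 1, 4
Rank sales: 4, 5, 6, 3, 1, 2
d = rank(temp) − rank(sales): -1, 1, -1, -1, 0, 2; Σd² = 8
ρ = 1 − 6Σd² / [n(n²−1)] = 1 − 6×8 / (6×35) = 1 − 48/210 ≈ 0.771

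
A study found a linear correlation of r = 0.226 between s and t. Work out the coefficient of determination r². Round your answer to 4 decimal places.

0.0511

r² = (0.226)² = 0.0511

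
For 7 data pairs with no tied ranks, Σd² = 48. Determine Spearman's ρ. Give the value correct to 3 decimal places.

ρ = 1 − 6Σd² / [n(n²−1)] = 1 − 6×48 / (7×48)
  = 1 − 288/336 = 1 − 0.8571 ≈ 0.143

0.143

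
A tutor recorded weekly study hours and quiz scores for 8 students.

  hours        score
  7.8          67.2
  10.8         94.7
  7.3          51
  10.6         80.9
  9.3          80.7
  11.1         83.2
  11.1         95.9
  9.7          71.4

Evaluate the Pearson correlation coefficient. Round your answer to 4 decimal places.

n = 8, Σx = 77.7, Σy = 625, Σx² = 770.13, Σy² = 50359.24, Σxy = 6207.86
nΣxy − ΣxΣy = 49662.88 − 48562.5 = 1100.38
nΣx² − (Σx)² = 6161.04 − 6037.29 = 123.75; nΣy² − (Σy)² = 402873.92 − 390625 = 12248.92
r = 1100.38 / √(123.75 × 12248.92) = 1100.38 / 1231.1799 ≈ 0.8938

0.8938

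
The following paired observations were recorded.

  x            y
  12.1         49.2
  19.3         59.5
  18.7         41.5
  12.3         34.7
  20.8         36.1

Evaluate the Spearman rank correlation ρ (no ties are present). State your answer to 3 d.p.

Rank x: 1, 4, 3, 2, 5
Rank y: 4, 5, 3, 1, 2
d = rank(x) − rank(y): -3, -1, 0, 1, 3; Σd² = 20
ρ = 1 − 6Σd² / [n(n²−1)] = 1 − 6×20 / (5×24) = 1 − 120/120 ≈ 0.000

0.000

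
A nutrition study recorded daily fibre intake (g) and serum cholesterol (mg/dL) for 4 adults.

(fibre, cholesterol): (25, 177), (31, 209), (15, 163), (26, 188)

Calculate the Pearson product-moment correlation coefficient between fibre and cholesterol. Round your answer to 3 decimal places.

n = 4, Σx = 97, Σy = 737, Σx² = 2487, Σy² = 136923, Σxy = 18237
nΣxy − ΣxΣy = 72948 − 71489 = 1459
nΣx² − (Σx)² = 9948 − 9409 = 539; nΣy² − (Σy)² = 547692 − 543169 = 4523
r = 1459 / √(539 × 4523) = 1459 / 1561.3766 ≈ 0.934

0.934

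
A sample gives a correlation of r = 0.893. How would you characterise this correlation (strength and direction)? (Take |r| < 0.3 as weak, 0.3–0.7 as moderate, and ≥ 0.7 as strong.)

r = 0.893 > 0 so the relationship is positive.
|r| = 0.893, which falls in the strong range.

strong positive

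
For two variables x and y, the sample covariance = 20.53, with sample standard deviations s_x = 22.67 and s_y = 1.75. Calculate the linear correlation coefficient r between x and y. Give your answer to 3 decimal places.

0.517

r = Cov(x,y) / (s_x · s_y) = 20.53 / (22.67 × 1.75)
  = 20.53 / 39.6725 ≈ 0.517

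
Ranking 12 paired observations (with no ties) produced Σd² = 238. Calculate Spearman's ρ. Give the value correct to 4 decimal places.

0.1678

ρ = 1 − 6Σd² / [n(n²−1)] = 1 − 6×238 / (12×143)
  = 1 − 1428/1716 = 1 − 0.83217 ≈ 0.1678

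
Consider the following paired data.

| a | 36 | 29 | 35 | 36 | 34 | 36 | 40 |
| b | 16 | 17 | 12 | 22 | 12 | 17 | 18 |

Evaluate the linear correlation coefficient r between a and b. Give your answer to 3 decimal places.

0.213

n = 7, Σa = 246, Σb = 114, Σa² = 8710, Σb² = 1930, Σab = 4021
nΣab − ΣaΣb = 28147 − 28044 = 103
nΣa² − (Σa)² = 60970 − 60516 = 454; nΣb² − (Σb)² = 13510 − 12996 = 514
r = 103 / √(454 × 514) = 103 / 483.0694 ≈ 0.213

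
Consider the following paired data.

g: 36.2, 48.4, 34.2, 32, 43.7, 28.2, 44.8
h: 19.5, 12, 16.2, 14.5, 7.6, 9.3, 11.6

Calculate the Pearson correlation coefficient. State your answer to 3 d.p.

-0.257

n = 7, Σg = 267.5, Σh = 90.7, Σg² = 10558.61, Σh² = 1275.75, Σgh = 3418.8
nΣgh − ΣgΣh = 23931.6 − 24262.25 = -330.65
nΣg² − (Σg)² = 73910.27 − 71556.25 = 2354.02; nΣh² − (Σh)² = 8930.25 − 8226.49 = 703.76
r = -330.65 / √(2354.02 × 703.76) = -330.65 / 1287.1150 ≈ -0.257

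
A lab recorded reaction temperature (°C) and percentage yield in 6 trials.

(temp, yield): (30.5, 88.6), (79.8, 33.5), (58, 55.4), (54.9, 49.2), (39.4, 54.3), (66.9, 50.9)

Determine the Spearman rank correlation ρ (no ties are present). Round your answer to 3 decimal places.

Rank temp: 1, 6, 4, 3, 2, 5
Rank yield: 6, 1, 5, 2, 4, 3
d = rank(temp) − rank(yield): -5, 5, -1, 1, -2, 2; Σd² = 60
ρ = 1 − 6Σd² / [n(n²−1)] = 1 − 6×60 / (6×35) = 1 − 360/210 ≈ -0.714

-0.714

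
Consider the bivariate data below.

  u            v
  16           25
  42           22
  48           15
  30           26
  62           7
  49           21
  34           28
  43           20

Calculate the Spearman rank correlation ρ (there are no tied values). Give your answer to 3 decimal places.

Rank u: 1, 4, 6, 2, 8, 7, 3, 5
Rank v: 6, 5, 2, 7, 1, 4, 8, 3
d = rank(u) − rank(v): -5, -1, 4, -5, 7, 3, -5, 2; Σd² = 154
ρ = 1 − 6Σd² / [n(n²−1)] = 1 − 6×154 / (8×63) = 1 − 924/504 ≈ -0.833

-0.833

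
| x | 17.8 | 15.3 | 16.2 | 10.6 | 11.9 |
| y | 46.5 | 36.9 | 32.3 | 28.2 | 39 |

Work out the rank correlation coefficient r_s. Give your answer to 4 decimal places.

Rank x: 5, 3, 4, 1, 2
Rank y: 5, 3, 2, 1, 4
d = rank(x) − rank(y): 0, 0, 2, 0, -2; Σd² = 8
ρ = 1 − 6Σd² / [n(n²−1)] = 1 − 6×8 / (5×24) = 1 − 48/120 ≈ 0.6000

0.6000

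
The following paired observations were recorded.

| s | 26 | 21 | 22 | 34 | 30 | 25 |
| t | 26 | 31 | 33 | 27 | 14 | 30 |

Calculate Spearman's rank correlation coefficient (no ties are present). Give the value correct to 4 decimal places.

-0.7714

Rank s: 4, 1, 2, 6, 5, 3
Rank t: 2, 5, 6, 3, 1, 4
d = rank(s) − rank(t): 2, -4, -4, 3, 4, -1; Σd² = 62
ρ = 1 − 6Σd² / [n(n²−1)] = 1 − 6×62 / (6×35) = 1 − 372/210 ≈ -0.7714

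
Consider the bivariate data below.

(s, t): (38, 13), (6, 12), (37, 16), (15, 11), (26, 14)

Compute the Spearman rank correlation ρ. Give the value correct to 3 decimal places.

Rank s: 5, 1, 4, 2, 3
Rank t: 3, 2, 5, 1, 4
d = rank(s) − rank(t): 2, -1, -1, 1, -1; Σd² = 8
ρ = 1 − 6Σd² / [n(n²−1)] = 1 − 6×8 / (5×24) = 1 − 48/120 ≈ 0.600

0.600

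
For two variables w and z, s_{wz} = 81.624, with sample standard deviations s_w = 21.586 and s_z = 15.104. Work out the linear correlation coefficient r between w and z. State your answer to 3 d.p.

0.250

r = Cov(w,z) / (s_w · s_z) = 81.624 / (21.586 × 15.104)
  = 81.624 / 326.0349 ≈ 0.250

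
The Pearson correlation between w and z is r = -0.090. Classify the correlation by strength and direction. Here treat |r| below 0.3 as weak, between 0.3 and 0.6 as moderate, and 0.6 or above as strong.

weak negative

r = -0.090 < 0 so the relationship is negative.
|r| = 0.090, which falls in the weak range.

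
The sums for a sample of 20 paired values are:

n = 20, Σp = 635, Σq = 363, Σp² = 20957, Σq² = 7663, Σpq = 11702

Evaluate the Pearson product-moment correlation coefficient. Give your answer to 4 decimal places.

0.1911

r = (nΣpq − ΣpΣq) / √[(nΣp² − (Σp)²)(nΣq² − (Σq)²)]
Numerator: 20×11702 − 635×363 = 3535
Denominator: √[(419140 − 403225)(153260 − 131769)] = √[15915 × 21491] = 18494.0332
r = 3535 / 18494.0332 ≈ 0.1911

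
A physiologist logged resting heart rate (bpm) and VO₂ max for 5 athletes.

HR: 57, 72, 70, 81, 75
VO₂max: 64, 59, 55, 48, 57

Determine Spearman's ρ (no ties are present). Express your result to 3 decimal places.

-0.700

Rank HR: 1, 3, 2, 5, 4
Rank VO₂max: 5, 4, 2, 1, 3
d = rank(HR) − rank(VO₂max): -4, -1, 0, 4, 1; Σd² = 34
ρ = 1 − 6Σd² / [n(n²−1)] = 1 − 6×34 / (5×24) = 1 − 204/120 ≈ -0.700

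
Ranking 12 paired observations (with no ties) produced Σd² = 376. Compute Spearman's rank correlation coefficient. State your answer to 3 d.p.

ρ = 1 − 6Σd² / [n(n²−1)] = 1 − 6×376 / (12×143)
  = 1 − 2256/1716 = 1 − 1.3147 ≈ -0.315

-0.315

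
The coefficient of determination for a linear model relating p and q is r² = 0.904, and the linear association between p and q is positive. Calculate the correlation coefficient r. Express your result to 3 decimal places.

|r| = √0.904 = 0.951
The association is positive, so r = 0.951.

0.951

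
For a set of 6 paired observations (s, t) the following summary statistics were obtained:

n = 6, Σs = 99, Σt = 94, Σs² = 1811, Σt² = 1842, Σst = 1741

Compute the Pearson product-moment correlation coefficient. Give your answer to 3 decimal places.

0.742

r = (nΣst − ΣsΣt) / √[(nΣs² − (Σs)²)(nΣt² − (Σt)²)]
Numerator: 6×1741 − 99×94 = 1140
Denominator: √[(10866 − 9801)(11052 − 8836)] = √[1065 × 2216] = 1536.2422
r = 1140 / 1536.2422 ≈ 0.742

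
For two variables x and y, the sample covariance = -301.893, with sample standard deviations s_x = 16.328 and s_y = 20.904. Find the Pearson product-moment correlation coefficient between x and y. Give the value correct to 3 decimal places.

r = Cov(x,y) / (s_x · s_y) = -301.893 / (16.328 × 20.904)
  = -301.893 / 341.3205 ≈ -0.884

-0.884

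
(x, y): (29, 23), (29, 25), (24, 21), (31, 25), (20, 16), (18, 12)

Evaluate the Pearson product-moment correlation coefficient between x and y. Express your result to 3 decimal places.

0.969

n = 6, Σx = 151, Σy = 122, Σx² = 3943, Σy² = 2620, Σxy = 3207
nΣxy − ΣxΣy = 19242 − 18422 = 820
nΣx² − (Σx)² = 23658 − 22801 = 857; nΣy² − (Σy)² = 15720 − 14884 = 836
r = 820 / √(857 × 836) = 820 / 846.4349 ≈ 0.969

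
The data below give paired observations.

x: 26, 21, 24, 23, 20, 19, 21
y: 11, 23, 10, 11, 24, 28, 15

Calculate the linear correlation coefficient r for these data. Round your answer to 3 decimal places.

n = 7, Σx = 154, Σy = 122, Σx² = 3424, Σy² = 2456, Σxy = 2589
nΣxy − ΣxΣy = 18123 − 18788 = -665
nΣx² − (Σx)² = 23968 − 23716 = 252; nΣy² − (Σy)² = 17192 − 14884 = 2308
r = -665 / √(252 × 2308) = -665 / 762.6375 ≈ -0.872

-0.872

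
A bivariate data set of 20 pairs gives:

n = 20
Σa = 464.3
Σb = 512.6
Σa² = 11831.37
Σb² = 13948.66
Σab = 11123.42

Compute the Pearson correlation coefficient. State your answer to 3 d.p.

r = (nΣab − ΣaΣb) / √[(nΣa² − (Σa)²)(nΣb² − (Σb)²)]
Numerator: 20×11123.42 − 464.3×512.6 = -15531.78
Denominator: √[(236627.4 − 215574.49)(278973.2 − 262758.76)] = √[21052.91 × 16214.44] = 18475.9613
r = -15531.78 / 18475.9613 ≈ -0.841

-0.841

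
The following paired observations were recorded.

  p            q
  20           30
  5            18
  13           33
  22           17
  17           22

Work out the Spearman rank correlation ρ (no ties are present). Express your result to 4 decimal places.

-0.3000

Rank p: 4, 1, 2, 5, 3
Rank q: 4, 2, 5, 1, 3
d = rank(p) − rank(q): 0, -1, -3, 4, 0; Σd² = 26
ρ = 1 − 6Σd² / [n(n²−1)] = 1 − 6×26 / (5×24) = 1 − 156/120 ≈ -0.3000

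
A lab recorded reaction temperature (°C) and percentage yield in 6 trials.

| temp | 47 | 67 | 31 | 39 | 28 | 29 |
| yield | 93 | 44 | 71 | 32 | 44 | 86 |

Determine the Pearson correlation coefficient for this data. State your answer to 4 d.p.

-0.1949

n = 6, Σx = 241, Σy = 370, Σx² = 10805, Σy² = 25982, Σxy = 14494
nΣxy − ΣxΣy = 86964 − 89170 = -2206
nΣx² − (Σx)² = 64830 − 58081 = 6749; nΣy² − (Σy)² = 155892 − 136900 = 18992
r = -2206 / √(6749 × 18992) = -2206 / 11321.5285 ≈ -0.1949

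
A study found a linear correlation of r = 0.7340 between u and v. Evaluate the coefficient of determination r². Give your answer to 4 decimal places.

r² = (0.7340)² = 0.5388

0.5388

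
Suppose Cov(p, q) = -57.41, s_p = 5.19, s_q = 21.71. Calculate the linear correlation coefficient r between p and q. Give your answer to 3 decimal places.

-0.510

r = Cov(p,q) / (s_p · s_q) = -57.41 / (5.19 × 21.71)
  = -57.41 / 112.6749 ≈ -0.510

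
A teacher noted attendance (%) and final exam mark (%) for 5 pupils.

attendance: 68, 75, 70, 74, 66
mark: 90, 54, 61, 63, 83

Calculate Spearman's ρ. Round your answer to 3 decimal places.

Rank attendance: 2, 5, 3, 4, 1
Rank mark: 5, 1, 2, 3, 4
d = rank(attendance) − rank(mark): -3, 4, 1, 1, -3; Σd² = 36
ρ = 1 − 6Σd² / [n(n²−1)] = 1 − 6×36 / (5×24) = 1 − 216/120 ≈ -0.800

-0.800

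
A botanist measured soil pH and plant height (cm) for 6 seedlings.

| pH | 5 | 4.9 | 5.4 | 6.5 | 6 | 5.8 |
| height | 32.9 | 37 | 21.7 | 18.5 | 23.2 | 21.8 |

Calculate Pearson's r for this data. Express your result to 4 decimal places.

n = 6, Σx = 33.6, Σy = 155.1, Σx² = 190.06, Σy² = 4278.03, Σxy = 848.87
nΣxy − ΣxΣy = 5093.22 − 5211.36 = -118.14
nΣx² − (Σx)² = 1140.36 − 1128.96 = 11.4; nΣy² − (Σy)² = 25668.18 − 24056.01 = 1612.17
r = -118.14 / √(11.4 × 1612.17) = -118.14 / 135.5682 ≈ -0.8714

-0.8714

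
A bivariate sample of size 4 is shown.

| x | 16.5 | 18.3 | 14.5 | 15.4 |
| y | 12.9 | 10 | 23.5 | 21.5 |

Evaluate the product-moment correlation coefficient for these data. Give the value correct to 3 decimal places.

n = 4, Σx = 64.7, Σy = 67.9, Σx² = 1054.55, Σy² = 1280.91, Σxy = 1067.7
nΣxy − ΣxΣy = 4270.8 − 4393.13 = -122.33
nΣx² − (Σx)² = 4218.2 − 4186.09 = 32.11; nΣy² − (Σy)² = 5123.64 − 4610.41 = 513.23
r = -122.33 / √(32.11 × 513.23) = -122.33 / 128.3737 ≈ -0.953

-0.953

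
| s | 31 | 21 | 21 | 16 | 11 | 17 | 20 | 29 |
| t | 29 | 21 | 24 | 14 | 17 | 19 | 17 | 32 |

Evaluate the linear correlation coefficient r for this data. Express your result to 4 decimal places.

0.8827

n = 8, Σs = 166, Σt = 173, Σs² = 3750, Σt² = 4017, Σst = 3846
nΣst − ΣsΣt = 30768 − 28718 = 2050
nΣs² − (Σs)² = 30000 − 27556 = 2444; nΣt² − (Σt)² = 32136 − 29929 = 2207
r = 2050 / √(2444 × 2207) = 2050 / 2322.4788 ≈ 0.8827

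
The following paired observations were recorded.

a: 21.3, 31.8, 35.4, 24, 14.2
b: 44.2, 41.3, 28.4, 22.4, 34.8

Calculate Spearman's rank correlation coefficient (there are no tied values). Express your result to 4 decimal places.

-0.3000

Rank a: 2, 4, 5, 3, 1
Rank b: 5, 4, 2, 1, 3
d = rank(a) − rank(b): -3, 0, 3, 2, -2; Σd² = 26
ρ = 1 − 6Σd² / [n(n²−1)] = 1 − 6×26 / (5×24) = 1 − 156/120 ≈ -0.3000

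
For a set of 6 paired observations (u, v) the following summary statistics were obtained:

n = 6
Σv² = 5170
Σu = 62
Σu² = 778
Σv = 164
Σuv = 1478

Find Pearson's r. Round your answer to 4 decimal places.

r = (nΣuv − ΣuΣv) / √[(nΣu² − (Σu)²)(nΣv² − (Σv)²)]
Numerator: 6×1478 − 62×164 = -1300
Denominator: √[(4668 − 3844)(31020 − 26896)] = √[824 × 4124] = 1843.4142
r = -1300 / 1843.4142 ≈ -0.7052

-0.7052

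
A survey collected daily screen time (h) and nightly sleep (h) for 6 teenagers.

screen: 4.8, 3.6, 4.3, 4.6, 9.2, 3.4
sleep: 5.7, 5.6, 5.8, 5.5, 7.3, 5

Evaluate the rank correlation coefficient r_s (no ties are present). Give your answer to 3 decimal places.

Rank screen: 5, 2, 3, 4, 6, 1
Rank sleep: 4, 3, 5, 2, 6, 1
d = rank(screen) − rank(sleep): 1, -1, -2, 2, 0, 0; Σd² = 10
ρ = 1 − 6Σd² / [n(n²−1)] = 1 − 6×10 / (6×35) = 1 − 60/210 ≈ 0.714

0.714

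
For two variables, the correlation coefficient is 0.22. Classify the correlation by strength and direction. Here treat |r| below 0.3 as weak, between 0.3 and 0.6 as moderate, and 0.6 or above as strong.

r = 0.22 > 0 so the relationship is positive.
|r| = 0.22, which falls in the weak range.

weak positive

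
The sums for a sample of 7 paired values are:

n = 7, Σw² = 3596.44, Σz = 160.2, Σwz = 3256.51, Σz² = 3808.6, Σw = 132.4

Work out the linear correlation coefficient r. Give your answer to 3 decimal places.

0.574

r = (nΣwz − ΣwΣz) / √[(nΣw² − (Σw)²)(nΣz² − (Σz)²)]
Numerator: 7×3256.51 − 132.4×160.2 = 1585.09
Denominator: √[(25175.08 − 17529.76)(26660.2 − 25664.04)] = √[7645.32 × 996.16] = 2759.7032
r = 1585.09 / 2759.7032 ≈ 0.574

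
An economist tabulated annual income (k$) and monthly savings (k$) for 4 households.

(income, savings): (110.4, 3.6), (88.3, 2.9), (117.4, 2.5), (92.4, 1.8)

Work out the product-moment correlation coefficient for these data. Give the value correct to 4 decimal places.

n = 4, Σx = 408.5, Σy = 10.8, Σx² = 42305.57, Σy² = 30.86, Σxy = 1113.33
nΣxy − ΣxΣy = 4453.32 − 4411.8 = 41.52
nΣx² − (Σx)² = 169222.28 − 166872.25 = 2350.03; nΣy² − (Σy)² = 123.44 − 116.64 = 6.8
r = 41.52 / √(2350.03 × 6.8) = 41.52 / 126.4128 ≈ 0.3284

0.3284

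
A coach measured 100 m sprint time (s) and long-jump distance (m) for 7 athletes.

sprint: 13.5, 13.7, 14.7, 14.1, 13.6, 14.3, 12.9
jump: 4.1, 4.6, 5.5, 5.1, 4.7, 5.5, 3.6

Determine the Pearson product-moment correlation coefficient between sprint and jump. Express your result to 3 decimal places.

0.961

n = 7, Σx = 96.8, Σy = 33.1, Σx² = 1340.7, Σy² = 159.53, Σxy = 460.14
nΣxy − ΣxΣy = 3220.98 − 3204.08 = 16.9
nΣx² − (Σx)² = 9384.9 − 9370.24 = 14.66; nΣy² − (Σy)² = 1116.71 − 1095.61 = 21.1
r = 16.9 / √(14.66 × 21.1) = 16.9 / 17.5877 ≈ 0.961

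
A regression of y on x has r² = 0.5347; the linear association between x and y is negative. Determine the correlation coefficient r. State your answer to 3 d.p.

|r| = √0.5347 = 0.731
The association is negative, so r = −0.731.

-0.731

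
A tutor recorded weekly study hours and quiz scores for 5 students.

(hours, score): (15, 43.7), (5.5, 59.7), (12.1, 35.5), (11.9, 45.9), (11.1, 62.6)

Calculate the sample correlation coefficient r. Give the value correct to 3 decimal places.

n = 5, Σx = 55.6, Σy = 247.4, Σx² = 666.48, Σy² = 12759.6, Σxy = 2654.47
nΣxy − ΣxΣy = 13272.35 − 13755.44 = -483.09
nΣx² − (Σx)² = 3332.4 − 3091.36 = 241.04; nΣy² − (Σy)² = 63798 − 61206.76 = 2591.24
r = -483.09 / √(241.04 × 2591.24) = -483.09 / 790.3116 ≈ -0.611

-0.611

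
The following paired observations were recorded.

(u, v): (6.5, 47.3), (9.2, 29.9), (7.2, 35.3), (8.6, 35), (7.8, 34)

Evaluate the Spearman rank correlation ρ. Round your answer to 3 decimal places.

Rank u: 1, 5, 2, 4, 3
Rank v: 5, 1, 4, 3, 2
d = rank(u) − rank(v): -4, 4, -2, 1, 1; Σd² = 38
ρ = 1 − 6Σd² / [n(n²−1)] = 1 − 6×38 / (5×24) = 1 − 228/120 ≈ -0.900

-0.900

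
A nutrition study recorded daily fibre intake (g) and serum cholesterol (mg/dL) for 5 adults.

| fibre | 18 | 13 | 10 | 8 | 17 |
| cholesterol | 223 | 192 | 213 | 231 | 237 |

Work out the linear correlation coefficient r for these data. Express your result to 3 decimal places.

n = 5, Σx = 66, Σy = 1096, Σx² = 946, Σy² = 241492, Σxy = 14517
nΣxy − ΣxΣy = 72585 − 72336 = 249
nΣx² − (Σx)² = 4730 − 4356 = 374; nΣy² − (Σy)² = 1207460 − 1201216 = 6244
r = 249 / √(374 × 6244) = 249 / 1528.1544 ≈ 0.163

0.163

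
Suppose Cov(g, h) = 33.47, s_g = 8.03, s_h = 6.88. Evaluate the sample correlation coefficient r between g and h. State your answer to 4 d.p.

0.6058

r = Cov(g,h) / (s_g · s_h) = 33.47 / (8.03 × 6.88)
  = 33.47 / 55.2464 ≈ 0.6058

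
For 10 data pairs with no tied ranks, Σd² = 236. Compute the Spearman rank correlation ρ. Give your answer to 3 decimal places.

-0.430

ρ = 1 − 6Σd² / [n(n²−1)] = 1 − 6×236 / (10×99)
  = 1 − 1416/990 = 1 − 1.4303 ≈ -0.430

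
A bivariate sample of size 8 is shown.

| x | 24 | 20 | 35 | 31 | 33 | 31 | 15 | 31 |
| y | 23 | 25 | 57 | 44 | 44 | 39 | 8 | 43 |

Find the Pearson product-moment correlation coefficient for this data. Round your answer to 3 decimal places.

0.966

n = 8, Σx = 220, Σy = 283, Σx² = 6398, Σy² = 11709, Σxy = 8525
nΣxy − ΣxΣy = 68200 − 62260 = 5940
nΣx² − (Σx)² = 51184 − 48400 = 2784; nΣy² − (Σy)² = 93672 − 80089 = 13583
r = 5940 / √(2784 × 13583) = 5940 / 6149.3961 ≈ 0.966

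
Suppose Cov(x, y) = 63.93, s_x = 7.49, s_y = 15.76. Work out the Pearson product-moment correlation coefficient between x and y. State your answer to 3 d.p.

r = Cov(x,y) / (s_x · s_y) = 63.93 / (7.49 × 15.76)
  = 63.93 / 118.0424 ≈ 0.542

0.542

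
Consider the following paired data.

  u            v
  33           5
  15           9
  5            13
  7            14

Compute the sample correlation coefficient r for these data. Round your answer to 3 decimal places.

-0.966

n = 4, Σu = 60, Σv = 41, Σu² = 1388, Σv² = 471, Σuv = 463
nΣuv − ΣuΣv = 1852 − 2460 = -608
nΣu² − (Σu)² = 5552 − 3600 = 1952; nΣv² − (Σv)² = 1884 − 1681 = 203
r = -608 / √(1952 × 203) = -608 / 629.4887 ≈ -0.966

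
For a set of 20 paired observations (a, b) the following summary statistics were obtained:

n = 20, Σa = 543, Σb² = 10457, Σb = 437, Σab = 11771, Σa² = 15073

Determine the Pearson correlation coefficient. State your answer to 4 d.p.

r = (nΣab − ΣaΣb) / √[(nΣa² − (Σa)²)(nΣb² − (Σb)²)]
Numerator: 20×11771 − 543×437 = -1871
Denominator: √[(301460 − 294849)(209140 − 190969)] = √[6611 × 18171] = 10960.3139
r = -1871 / 10960.3139 ≈ -0.1707

-0.1707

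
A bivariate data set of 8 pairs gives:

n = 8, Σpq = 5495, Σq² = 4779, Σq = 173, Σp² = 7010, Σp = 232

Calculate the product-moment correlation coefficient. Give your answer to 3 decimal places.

0.884

r = (nΣpq − ΣpΣq) / √[(nΣp² − (Σp)²)(nΣq² − (Σq)²)]
Numerator: 8×5495 − 232×173 = 3824
Denominator: √[(56080 − 53824)(38232 − 29929)] = √[2256 × 8303] = 4327.9982
r = 3824 / 4327.9982 ≈ 0.884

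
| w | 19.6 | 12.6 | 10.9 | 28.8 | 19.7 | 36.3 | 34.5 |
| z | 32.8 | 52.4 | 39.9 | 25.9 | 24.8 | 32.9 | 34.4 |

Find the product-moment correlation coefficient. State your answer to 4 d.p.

-0.5032

n = 7, Σw = 162.4, Σz = 243.1, Σw² = 4387.2, Σz² = 8965.23, Σwz = 5353.58
nΣwz − ΣwΣz = 37475.06 − 39479.44 = -2004.38
nΣw² − (Σw)² = 30710.4 − 26373.76 = 4336.64; nΣz² − (Σz)² = 62756.61 − 59097.61 = 3659
r = -2004.38 / √(4336.64 × 3659) = -2004.38 / 3983.4364 ≈ -0.5032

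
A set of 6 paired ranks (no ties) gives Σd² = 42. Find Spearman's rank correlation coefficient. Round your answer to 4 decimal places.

ρ = 1 − 6Σd² / [n(n²−1)] = 1 − 6×42 / (6×35)
  = 1 − 252/210 = 1 − 1.20000 ≈ -0.2000

-0.2000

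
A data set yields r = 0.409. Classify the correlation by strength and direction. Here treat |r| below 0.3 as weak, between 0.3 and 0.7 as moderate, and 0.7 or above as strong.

r = 0.409 > 0 so the relationship is positive.
|r| = 0.409, which falls in the moderate range.

moderate positive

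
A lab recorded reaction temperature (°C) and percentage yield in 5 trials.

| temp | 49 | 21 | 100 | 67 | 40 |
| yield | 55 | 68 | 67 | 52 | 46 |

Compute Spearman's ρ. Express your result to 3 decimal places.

-0.100

Rank temp: 3, 1, 5, 4, 2
Rank yield: 3, 5, 4, 2, 1
d = rank(temp) − rank(yield): 0, -4, 1, 2, 1; Σd² = 22
ρ = 1 − 6Σd² / [n(n²−1)] = 1 − 6×22 / (5×24) = 1 − 132/120 ≈ -0.100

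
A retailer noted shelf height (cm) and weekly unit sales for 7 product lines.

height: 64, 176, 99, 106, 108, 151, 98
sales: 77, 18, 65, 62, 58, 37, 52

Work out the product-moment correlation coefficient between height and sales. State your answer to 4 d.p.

n = 7, Σx = 802, Σy = 369, Σx² = 100178, Σy² = 21759, Σxy = 38050
nΣxy − ΣxΣy = 266350 − 295938 = -29588
nΣx² − (Σx)² = 701246 − 643204 = 58042; nΣy² − (Σy)² = 152313 − 136161 = 16152
r = -29588 / √(58042 × 16152) = -29588 / 30618.5301 ≈ -0.9663

-0.9663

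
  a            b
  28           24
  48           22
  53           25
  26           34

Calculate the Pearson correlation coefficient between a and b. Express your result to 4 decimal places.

n = 4, Σa = 155, Σb = 105, Σa² = 6573, Σb² = 2841, Σab = 3937
nΣab − ΣaΣb = 15748 − 16275 = -527
nΣa² − (Σa)² = 26292 − 24025 = 2267; nΣb² − (Σb)² = 11364 − 11025 = 339
r = -527 / √(2267 × 339) = -527 / 876.6487 ≈ -0.6012

-0.6012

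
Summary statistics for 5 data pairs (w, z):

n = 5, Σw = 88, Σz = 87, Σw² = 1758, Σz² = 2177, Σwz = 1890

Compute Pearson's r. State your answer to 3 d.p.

r = (nΣwz − ΣwΣz) / √[(nΣw² − (Σw)²)(nΣz² − (Σz)²)]
Numerator: 5×1890 − 88×87 = 1794
Denominator: √[(8790 − 7744)(10885 − 7569)] = √[1046 × 3316] = 1862.4006
r = 1794 / 1862.4006 ≈ 0.963

0.963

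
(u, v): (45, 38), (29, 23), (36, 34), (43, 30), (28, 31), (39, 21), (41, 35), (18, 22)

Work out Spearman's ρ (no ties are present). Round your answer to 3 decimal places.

Rank u: 8, 3, 4, 7, 2, 5, 6, 1
Rank v: 8, 3, 6, 4, 5, 1, 7, 2
d = rank(u) − rank(v): 0, 0, -2, 3, -3, 4, -1, -1; Σd² = 40
ρ = 1 − 6Σd² / [n(n²−1)] = 1 − 6×40 / (8×63) = 1 − 240/504 ≈ 0.524

0.524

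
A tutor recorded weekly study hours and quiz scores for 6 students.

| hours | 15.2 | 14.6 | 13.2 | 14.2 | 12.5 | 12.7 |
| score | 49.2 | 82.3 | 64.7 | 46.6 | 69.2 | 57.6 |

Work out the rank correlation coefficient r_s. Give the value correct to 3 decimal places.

-0.257

Rank hours: 6, 5, 3, 4, 1, 2
Rank score: 2, 6, 4, 1, 5, 3
d = rank(hours) − rank(score): 4, -1, -1, 3, -4, -1; Σd² = 44
ρ = 1 − 6Σd² / [n(n²−1)] = 1 − 6×44 / (6×35) = 1 − 264/210 ≈ -0.257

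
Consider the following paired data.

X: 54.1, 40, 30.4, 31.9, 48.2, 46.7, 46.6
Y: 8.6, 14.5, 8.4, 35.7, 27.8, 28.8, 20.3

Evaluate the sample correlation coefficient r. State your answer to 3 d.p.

-0.111

n = 7, ΣX = 297.9, ΣY = 144.1, ΣX² = 13144.27, ΣY² = 3643.63, ΣXY = 6070.35
nΣXY − ΣXΣY = 42492.45 − 42927.39 = -434.94
nΣX² − (ΣX)² = 92009.89 − 88744.41 = 3265.48; nΣY² − (ΣY)² = 25505.41 − 20764.81 = 4740.6
r = -434.94 / √(3265.48 × 4740.6) = -434.94 / 3934.5056 ≈ -0.111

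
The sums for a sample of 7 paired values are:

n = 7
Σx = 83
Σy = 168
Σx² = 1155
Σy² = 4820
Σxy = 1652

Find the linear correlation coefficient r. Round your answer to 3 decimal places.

-0.927

r = (nΣxy − ΣxΣy) / √[(nΣx² − (Σx)²)(nΣy² − (Σy)²)]
Numerator: 7×1652 − 83×168 = -2380
Denominator: √[(8085 − 6889)(33740 − 28224)] = √[1196 × 5516] = 2568.4891
r = -2380 / 2568.4891 ≈ -0.927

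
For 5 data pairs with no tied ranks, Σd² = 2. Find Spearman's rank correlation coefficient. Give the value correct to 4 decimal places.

0.9000

ρ = 1 − 6Σd² / [n(n²−1)] = 1 − 6×2 / (5×24)
  = 1 − 12/120 = 1 − 0.10000 ≈ 0.9000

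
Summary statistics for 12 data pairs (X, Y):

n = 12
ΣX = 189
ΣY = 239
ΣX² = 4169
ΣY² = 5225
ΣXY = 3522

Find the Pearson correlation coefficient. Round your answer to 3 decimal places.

r = (nΣXY − ΣXΣY) / √[(nΣX² − (ΣX)²)(nΣY² − (ΣY)²)]
Numerator: 12×3522 − 189×239 = -2907
Denominator: √[(50028 − 35721)(62700 − 57121)] = √[14307 × 5579] = 8934.1341
r = -2907 / 8934.1341 ≈ -0.325

-0.325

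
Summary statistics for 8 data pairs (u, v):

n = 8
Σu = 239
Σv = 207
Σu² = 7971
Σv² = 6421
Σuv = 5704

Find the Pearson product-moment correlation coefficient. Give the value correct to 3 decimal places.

-0.510

r = (nΣuv − ΣuΣv) / √[(nΣu² − (Σu)²)(nΣv² − (Σv)²)]
Numerator: 8×5704 − 239×207 = -3841
Denominator: √[(63768 − 57121)(51368 − 42849)] = √[6647 × 8519] = 7525.0112
r = -3841 / 7525.0112 ≈ -0.510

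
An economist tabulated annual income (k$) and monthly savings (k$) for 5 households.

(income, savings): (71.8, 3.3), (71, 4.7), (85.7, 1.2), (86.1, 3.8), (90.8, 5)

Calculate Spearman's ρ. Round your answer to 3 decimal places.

0.300

Rank income: 2, 1, 3, 4, 5
Rank savings: 2, 4, 1, 3, 5
d = rank(income) − rank(savings): 0, -3, 2, 1, 0; Σd² = 14
ρ = 1 − 6Σd² / [n(n²−1)] = 1 − 6×14 / (5×24) = 1 − 84/120 ≈ 0.300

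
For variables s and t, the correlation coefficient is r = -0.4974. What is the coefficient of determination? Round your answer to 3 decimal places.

r² = (-0.4974)² = 0.247

0.247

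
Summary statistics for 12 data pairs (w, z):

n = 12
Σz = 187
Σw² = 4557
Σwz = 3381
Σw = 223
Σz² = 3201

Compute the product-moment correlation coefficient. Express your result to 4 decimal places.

-0.2733

r = (nΣwz − ΣwΣz) / √[(nΣw² − (Σw)²)(nΣz² − (Σz)²)]
Numerator: 12×3381 − 223×187 = -1129
Denominator: √[(54684 − 49729)(38412 − 34969)] = √[4955 × 3443] = 4130.3832
r = -1129 / 4130.3832 ≈ -0.2733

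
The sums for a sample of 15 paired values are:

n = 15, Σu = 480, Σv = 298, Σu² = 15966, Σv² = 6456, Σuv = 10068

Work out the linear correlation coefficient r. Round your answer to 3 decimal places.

r = (nΣuv − ΣuΣv) / √[(nΣu² − (Σu)²)(nΣv² − (Σv)²)]
Numerator: 15×10068 − 480×298 = 7980
Denominator: √[(239490 − 230400)(96840 − 88804)] = √[9090 × 8036] = 8546.7678
r = 7980 / 8546.7678 ≈ 0.934

0.934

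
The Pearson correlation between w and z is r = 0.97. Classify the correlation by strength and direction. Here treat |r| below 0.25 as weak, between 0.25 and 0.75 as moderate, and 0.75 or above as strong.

r = 0.97 > 0 so the relationship is positive.
|r| = 0.97, which falls in the strong range.

strong positive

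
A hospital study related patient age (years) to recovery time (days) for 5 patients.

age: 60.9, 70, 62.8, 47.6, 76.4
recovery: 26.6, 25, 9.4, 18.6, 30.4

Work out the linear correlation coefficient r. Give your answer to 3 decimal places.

0.502

n = 5, Σx = 317.7, Σy = 110, Σx² = 20655.37, Σy² = 2691.04, Σxy = 7168.18
nΣxy − ΣxΣy = 35840.9 − 34947 = 893.9
nΣx² − (Σx)² = 103276.85 − 100933.29 = 2343.56; nΣy² − (Σy)² = 13455.2 − 12100 = 1355.2
r = 893.9 / √(2343.56 × 1355.2) = 893.9 / 1782.1315 ≈ 0.502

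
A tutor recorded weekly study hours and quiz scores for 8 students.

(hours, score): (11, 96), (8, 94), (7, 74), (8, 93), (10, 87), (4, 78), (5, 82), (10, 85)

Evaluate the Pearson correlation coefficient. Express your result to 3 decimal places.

0.628

n = 8, Σx = 63, Σy = 689, Σx² = 539, Σy² = 59779, Σxy = 5512
nΣxy − ΣxΣy = 44096 − 43407 = 689
nΣx² − (Σx)² = 4312 − 3969 = 343; nΣy² − (Σy)² = 478232 − 474721 = 3511
r = 689 / √(343 × 3511) = 689 / 1097.3937 ≈ 0.628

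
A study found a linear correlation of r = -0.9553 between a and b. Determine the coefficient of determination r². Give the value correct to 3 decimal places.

r² = (-0.9553)² = 0.913

0.913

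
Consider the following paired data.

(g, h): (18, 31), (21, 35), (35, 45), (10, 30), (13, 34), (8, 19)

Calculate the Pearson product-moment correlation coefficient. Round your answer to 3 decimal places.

n = 6, Σg = 105, Σh = 194, Σg² = 2323, Σh² = 6628, Σgh = 3762
nΣgh − ΣgΣh = 22572 − 20370 = 2202
nΣg² − (Σg)² = 13938 − 11025 = 2913; nΣh² − (Σh)² = 39768 − 37636 = 2132
r = 2202 / √(2913 × 2132) = 2202 / 2492.0907 ≈ 0.884

0.884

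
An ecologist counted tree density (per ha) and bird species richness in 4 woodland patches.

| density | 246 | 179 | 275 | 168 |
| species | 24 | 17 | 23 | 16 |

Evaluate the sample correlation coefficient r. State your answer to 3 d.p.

0.946

n = 4, Σx = 868, Σy = 80, Σx² = 196406, Σy² = 1650, Σxy = 17960
nΣxy − ΣxΣy = 71840 − 69440 = 2400
nΣx² − (Σx)² = 785624 − 753424 = 32200; nΣy² − (Σy)² = 6600 − 6400 = 200
r = 2400 / √(32200 × 200) = 2400 / 2537.7155 ≈ 0.946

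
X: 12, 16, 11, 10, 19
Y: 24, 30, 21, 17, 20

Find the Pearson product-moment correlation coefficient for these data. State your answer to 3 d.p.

n = 5, ΣX = 68, ΣY = 112, ΣX² = 982, ΣY² = 2606, ΣXY = 1549
nΣXY − ΣXΣY = 7745 − 7616 = 129
nΣX² − (ΣX)² = 4910 − 4624 = 286; nΣY² − (ΣY)² = 13030 − 12544 = 486
r = 129 / √(286 × 486) = 129 / 372.8217 ≈ 0.346

0.346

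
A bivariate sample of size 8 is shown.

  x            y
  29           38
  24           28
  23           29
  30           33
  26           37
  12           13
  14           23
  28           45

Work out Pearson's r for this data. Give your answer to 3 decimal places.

n = 8, Σx = 186, Σy = 246, Σx² = 4646, Σy² = 8250, Σxy = 6131
nΣxy − ΣxΣy = 49048 − 45756 = 3292
nΣx² − (Σx)² = 37168 − 34596 = 2572; nΣy² − (Σy)² = 66000 − 60516 = 5484
r = 3292 / √(2572 × 5484) = 3292 / 3755.6422 ≈ 0.877

0.877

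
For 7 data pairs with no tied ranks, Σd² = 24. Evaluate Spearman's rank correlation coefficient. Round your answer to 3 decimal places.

ρ = 1 − 6Σd² / [n(n²−1)] = 1 − 6×24 / (7×48)
  = 1 − 144/336 = 1 − 0.4286 ≈ 0.571

0.571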